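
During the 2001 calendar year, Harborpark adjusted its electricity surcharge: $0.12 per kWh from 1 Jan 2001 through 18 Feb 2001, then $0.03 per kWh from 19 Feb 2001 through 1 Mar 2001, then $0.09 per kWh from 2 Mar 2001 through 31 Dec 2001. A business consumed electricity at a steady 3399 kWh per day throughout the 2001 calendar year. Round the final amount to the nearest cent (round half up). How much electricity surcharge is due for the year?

1 Jan – 18 Feb 2001: 49 days × 3399 kWh/day = 166,551 kWh at $0.12/kWh → $19,986.12
19 Feb – 1 Mar 2001: 11 days × 3399 kWh/day = 37,389 kWh at $0.03/kWh → $1,121.67
2 Mar – 31 Dec 2001: 305 days × 3399 kWh/day = 1,036,695 kWh at $0.09/kWh → $93,302.55

$114,410.34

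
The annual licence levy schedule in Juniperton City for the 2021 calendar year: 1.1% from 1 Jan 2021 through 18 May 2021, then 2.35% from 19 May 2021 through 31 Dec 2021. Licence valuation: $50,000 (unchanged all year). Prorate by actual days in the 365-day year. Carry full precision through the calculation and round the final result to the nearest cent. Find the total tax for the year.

$938.70

1 Jan – 18 May 2021: 138 days at 1.1% → $50,000 × 1.1% × 138/365 = $207.9452
19 May – 31 Dec 2021: 227 days at 2.35% → $50,000 × 2.35% × 227/365 = $730.7534
Total = $938.6986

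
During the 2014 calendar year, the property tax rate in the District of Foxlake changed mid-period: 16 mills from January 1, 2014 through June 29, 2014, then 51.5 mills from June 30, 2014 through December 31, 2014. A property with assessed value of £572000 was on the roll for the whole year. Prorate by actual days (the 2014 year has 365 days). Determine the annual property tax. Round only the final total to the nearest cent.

January 1 – June 29, 2014: 180 days at 16 mills → £572000 × 1.6% × 180/365 = £4513.3151
June 30 – December 31, 2014: 185 days at 51.5 mills → £572000 × 5.15% × 185/365 = £14930.7671
Total = £19444.0822

£19444.08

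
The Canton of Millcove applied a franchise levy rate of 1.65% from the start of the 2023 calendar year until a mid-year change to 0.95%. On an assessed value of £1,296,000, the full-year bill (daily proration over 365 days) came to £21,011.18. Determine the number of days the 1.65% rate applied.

Let d = days at the first rate; then 365 − d days at the second rate.
£1,296,000 × [1.65%·d + 0.95%·(365−d)] / 365 = £21,011.18
Solving gives d = 350, so the new rate took effect on December 17, 2023.

350 days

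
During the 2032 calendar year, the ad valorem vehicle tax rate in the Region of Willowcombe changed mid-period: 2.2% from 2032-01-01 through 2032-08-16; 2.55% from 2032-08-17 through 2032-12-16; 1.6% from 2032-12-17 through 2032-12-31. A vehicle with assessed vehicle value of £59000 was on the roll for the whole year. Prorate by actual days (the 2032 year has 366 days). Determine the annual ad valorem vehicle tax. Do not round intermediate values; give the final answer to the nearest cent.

2032-01-01 to 2032-08-16: 229 days at 2.2% → £59000 × 2.2% × 229/366 = £812.1366
2032-08-17 to 2032-12-16: 122 days at 2.55% → £59000 × 2.55% × 122/366 = £501.5000
2032-12-17 to 2032-12-31: 15 days at 1.6% → £59000 × 1.6% × 15/366 = £38.6885
Total = £1352.3251

£1352.33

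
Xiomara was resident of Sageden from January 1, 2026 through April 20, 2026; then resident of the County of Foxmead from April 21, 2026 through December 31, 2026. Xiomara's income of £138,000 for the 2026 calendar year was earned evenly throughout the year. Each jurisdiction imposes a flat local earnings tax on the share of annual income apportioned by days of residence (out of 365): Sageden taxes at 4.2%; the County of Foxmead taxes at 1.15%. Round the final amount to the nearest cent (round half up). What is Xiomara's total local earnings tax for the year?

£2,855.47

Sageden, January 1 – April 20, 2026: 110 days → £138,000 × 4.2% × 110/365 = £1,746.7397
The County of Foxmead, April 21 – December 31, 2026: 255 days → £138,000 × 1.15% × 255/365 = £1,108.7260
Total = £2,855.4658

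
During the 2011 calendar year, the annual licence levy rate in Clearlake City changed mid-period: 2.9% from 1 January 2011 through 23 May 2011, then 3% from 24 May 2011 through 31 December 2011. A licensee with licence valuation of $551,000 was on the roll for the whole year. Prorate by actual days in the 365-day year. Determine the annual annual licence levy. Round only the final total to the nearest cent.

$16,314.13

1 January – 23 May 2011: 143 days at 2.9% → $551,000 × 2.9% × 143/365 = $6,260.2658
24 May – 31 December 2011: 222 days at 3% → $551,000 × 3% × 222/365 = $10,053.8630
Total = $16,314.1288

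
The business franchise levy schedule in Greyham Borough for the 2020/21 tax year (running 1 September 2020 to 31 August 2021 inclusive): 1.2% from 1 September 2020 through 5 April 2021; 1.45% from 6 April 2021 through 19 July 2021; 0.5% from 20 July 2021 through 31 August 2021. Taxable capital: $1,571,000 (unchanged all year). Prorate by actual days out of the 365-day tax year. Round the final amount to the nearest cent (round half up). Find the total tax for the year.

1 September 2020 – 5 April 2021: 217 days at 1.2% → $1,571,000 × 1.2% × 217/365 = $11,207.9014
6 April – 19 July 2021: 105 days at 1.45% → $1,571,000 × 1.45% × 105/365 = $6,553.0068
20 July – 31 August 2021: 43 days at 0.5% → $1,571,000 × 0.5% × 43/365 = $925.3836
Total = $18,686.2918

$18,686.29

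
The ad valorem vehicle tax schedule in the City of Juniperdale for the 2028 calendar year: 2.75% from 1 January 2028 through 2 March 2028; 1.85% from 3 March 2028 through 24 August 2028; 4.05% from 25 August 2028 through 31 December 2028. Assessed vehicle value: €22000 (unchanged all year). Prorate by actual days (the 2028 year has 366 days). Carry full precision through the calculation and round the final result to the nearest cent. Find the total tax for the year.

€611.13

1 January – 2 March 2028: 62 days at 2.75% → €22000 × 2.75% × 62/366 = €102.4863
3 March – 24 August 2028: 175 days at 1.85% → €22000 × 1.85% × 175/366 = €194.6038
25 August – 31 December 2028: 129 days at 4.05% → €22000 × 4.05% × 129/366 = €314.0410
Total = €611.1311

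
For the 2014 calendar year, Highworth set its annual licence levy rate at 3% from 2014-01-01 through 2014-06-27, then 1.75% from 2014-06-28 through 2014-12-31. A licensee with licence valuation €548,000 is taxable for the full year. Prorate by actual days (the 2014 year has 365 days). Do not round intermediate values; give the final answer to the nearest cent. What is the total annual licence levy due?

2014-01-01 to 2014-06-27: 178 days at 3% → €548,000 × 3% × 178/365 = €8,017.3151
2014-06-28 to 2014-12-31: 187 days at 1.75% → €548,000 × 1.75% × 187/365 = €4,913.2329
Total = €12,930.5479

€12,930.55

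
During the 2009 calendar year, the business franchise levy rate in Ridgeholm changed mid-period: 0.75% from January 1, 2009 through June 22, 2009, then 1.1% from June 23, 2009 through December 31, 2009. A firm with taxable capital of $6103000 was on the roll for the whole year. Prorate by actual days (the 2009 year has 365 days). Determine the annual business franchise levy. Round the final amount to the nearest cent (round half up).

$57008.71

January 1 – June 22, 2009: 173 days at 0.75% → $6103000 × 0.75% × 173/365 = $21694.9110
June 23 – December 31, 2009: 192 days at 1.1% → $6103000 × 1.1% × 192/365 = $35313.7973
Total = $57008.7082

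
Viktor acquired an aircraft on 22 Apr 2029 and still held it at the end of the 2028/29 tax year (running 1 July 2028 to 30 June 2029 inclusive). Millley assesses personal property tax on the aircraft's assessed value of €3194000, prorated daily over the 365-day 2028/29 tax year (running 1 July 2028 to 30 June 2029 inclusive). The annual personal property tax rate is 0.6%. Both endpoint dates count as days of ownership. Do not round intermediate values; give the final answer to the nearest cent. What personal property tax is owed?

€3675.29

Days held (22 Apr – 30 Jun 2029): 70 out of 365
Tax = €3194000 × 0.6% × 70/365 = €3675.2877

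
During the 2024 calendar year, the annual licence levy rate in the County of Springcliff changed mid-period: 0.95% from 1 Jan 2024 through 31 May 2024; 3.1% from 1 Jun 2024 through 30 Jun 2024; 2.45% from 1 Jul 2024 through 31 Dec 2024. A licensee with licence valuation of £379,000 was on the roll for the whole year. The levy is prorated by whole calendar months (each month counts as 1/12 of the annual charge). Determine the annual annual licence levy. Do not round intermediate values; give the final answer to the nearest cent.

£7,122.04

1 Jan – 31 May 2024: 5 months at 0.95% → £379,000 × 0.95% × 5/12 = £1,500.2083
1 Jun – 30 Jun 2024: 1 month at 3.1% → £379,000 × 3.1% × 1/12 = £979.0833
1 Jul – 31 Dec 2024: 6 months at 2.45% → £379,000 × 2.45% × 6/12 = £4,642.7500
Total = £7,122.0417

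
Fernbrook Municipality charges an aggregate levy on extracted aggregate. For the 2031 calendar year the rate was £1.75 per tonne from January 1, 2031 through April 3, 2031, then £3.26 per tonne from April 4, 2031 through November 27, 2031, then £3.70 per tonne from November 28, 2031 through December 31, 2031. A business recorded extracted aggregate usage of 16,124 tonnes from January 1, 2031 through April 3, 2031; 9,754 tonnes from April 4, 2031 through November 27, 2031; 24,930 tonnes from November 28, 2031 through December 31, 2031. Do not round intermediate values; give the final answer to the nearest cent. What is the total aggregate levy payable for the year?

£152,256.04

January 1 – April 3, 2031: 16,124 tonnes at £1.75/tonne → £28,217.00
April 4 – November 27, 2031: 9,754 tonnes at £3.26/tonne → £31,798.04
November 28 – December 31, 2031: 24,930 tonnes at £3.70/tonne → £92,241.00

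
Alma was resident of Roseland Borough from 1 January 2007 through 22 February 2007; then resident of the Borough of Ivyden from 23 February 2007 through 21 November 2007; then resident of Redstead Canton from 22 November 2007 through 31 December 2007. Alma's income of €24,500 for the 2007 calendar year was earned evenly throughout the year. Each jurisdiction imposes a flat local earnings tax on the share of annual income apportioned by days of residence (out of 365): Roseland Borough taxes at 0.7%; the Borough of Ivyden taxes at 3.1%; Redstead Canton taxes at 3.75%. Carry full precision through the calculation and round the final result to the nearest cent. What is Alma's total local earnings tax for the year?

Roseland Borough, 1 January – 22 February 2007: 53 days → €24,500 × 0.7% × 53/365 = €24.9027
The Borough of Ivyden, 23 February – 21 November 2007: 272 days → €24,500 × 3.1% × 272/365 = €565.9836
Redstead Canton, 22 November – 31 December 2007: 40 days → €24,500 × 3.75% × 40/365 = €100.6849
Total = €691.5712

€691.57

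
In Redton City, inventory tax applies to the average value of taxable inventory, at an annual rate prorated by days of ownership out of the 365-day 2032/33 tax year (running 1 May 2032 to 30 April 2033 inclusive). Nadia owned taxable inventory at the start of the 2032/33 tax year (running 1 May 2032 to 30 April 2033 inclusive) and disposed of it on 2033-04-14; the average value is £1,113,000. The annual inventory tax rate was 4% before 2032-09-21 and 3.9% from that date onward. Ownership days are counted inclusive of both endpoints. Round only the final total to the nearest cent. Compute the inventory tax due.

£41,940.28

2032-05-01 to 2032-09-20: 143 days at 4% → £1,113,000 × 4% × 143/365 = £17,442.0822
2032-09-21 to 2033-04-14: 206 days at 3.9% → £1,113,000 × 3.9% × 206/365 = £24,498.1973
Total = £41,940.2795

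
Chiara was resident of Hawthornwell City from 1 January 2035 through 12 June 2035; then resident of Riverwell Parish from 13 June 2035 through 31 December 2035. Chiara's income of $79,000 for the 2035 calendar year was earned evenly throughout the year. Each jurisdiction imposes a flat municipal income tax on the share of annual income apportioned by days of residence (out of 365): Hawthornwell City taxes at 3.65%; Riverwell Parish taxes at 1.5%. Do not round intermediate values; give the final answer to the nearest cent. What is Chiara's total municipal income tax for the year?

$1,943.51

Hawthornwell City, 1 January – 12 June 2035: 163 days → $79,000 × 3.65% × 163/365 = $1,287.7000
Riverwell Parish, 13 June – 31 December 2035: 202 days → $79,000 × 1.5% × 202/365 = $655.8082
Total = $1,943.5082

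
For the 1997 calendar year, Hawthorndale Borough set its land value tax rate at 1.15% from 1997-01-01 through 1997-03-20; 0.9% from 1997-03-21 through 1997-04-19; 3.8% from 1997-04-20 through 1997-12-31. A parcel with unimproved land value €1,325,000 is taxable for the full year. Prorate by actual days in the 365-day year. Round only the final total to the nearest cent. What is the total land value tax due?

1997-01-01 to 1997-03-20: 79 days at 1.15% → €1,325,000 × 1.15% × 79/365 = €3,297.9795
1997-03-21 to 1997-04-19: 30 days at 0.9% → €1,325,000 × 0.9% × 30/365 = €980.1370
1997-04-20 to 1997-12-31: 256 days at 3.8% → €1,325,000 × 3.8% × 256/365 = €35,313.9726
Total = €39,592.0890

€39,592.09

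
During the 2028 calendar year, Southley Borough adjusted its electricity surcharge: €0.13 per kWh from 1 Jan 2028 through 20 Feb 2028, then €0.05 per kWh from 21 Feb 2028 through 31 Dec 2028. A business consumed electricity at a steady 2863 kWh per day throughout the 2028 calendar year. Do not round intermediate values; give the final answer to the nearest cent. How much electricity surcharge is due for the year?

€64073.94

1 Jan – 20 Feb 2028: 51 days × 2863 kWh/day = 146,013 kWh at €0.13/kWh → €18981.69
21 Feb – 31 Dec 2028: 315 days × 2863 kWh/day = 901,845 kWh at €0.05/kWh → €45092.25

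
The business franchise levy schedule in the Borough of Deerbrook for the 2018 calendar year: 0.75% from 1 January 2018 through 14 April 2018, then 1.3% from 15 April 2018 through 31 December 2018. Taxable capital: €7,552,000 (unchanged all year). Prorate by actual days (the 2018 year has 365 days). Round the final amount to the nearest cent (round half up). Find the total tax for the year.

1 January – 14 April 2018: 104 days at 0.75% → €7,552,000 × 0.75% × 104/365 = €16,138.5205
15 April – 31 December 2018: 261 days at 1.3% → €7,552,000 × 1.3% × 261/365 = €70,202.5644
Total = €86,341.0849

€86,341.08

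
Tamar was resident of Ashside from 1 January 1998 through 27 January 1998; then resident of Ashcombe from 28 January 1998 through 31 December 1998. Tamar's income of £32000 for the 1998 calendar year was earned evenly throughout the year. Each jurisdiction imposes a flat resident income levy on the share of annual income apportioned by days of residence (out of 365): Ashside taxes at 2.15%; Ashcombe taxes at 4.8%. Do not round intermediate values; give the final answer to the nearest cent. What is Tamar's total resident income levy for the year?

£1473.27

Ashside, 1 January – 27 January 1998: 27 days → £32000 × 2.15% × 27/365 = £50.8932
Ashcombe, 28 January – 31 December 1998: 338 days → £32000 × 4.8% × 338/365 = £1422.3781
Total = £1473.2712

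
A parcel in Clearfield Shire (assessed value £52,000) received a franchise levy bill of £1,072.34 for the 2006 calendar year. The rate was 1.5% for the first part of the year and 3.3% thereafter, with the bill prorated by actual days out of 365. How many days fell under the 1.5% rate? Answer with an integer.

Let d = days at the first rate; then 365 − d days at the second rate.
£52,000 × [1.5%·d + 3.3%·(365−d)] / 365 = £1,072.34
Solving gives d = 251, so the new rate took effect on September 9, 2006.

251 days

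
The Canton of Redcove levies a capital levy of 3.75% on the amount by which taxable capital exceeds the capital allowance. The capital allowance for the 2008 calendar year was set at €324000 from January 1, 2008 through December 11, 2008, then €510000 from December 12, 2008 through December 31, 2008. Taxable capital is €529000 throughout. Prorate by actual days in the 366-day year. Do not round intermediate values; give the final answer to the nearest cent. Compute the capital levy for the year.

January 1 – December 11, 2008: 346 days, exemption €324000 → (€529000 − €324000) × 3.75% × 346/366 = €7267.4180
December 12 – December 31, 2008: 20 days, exemption €510000 → (€529000 − €510000) × 3.75% × 20/366 = €38.9344
Total = €7306.3525

€7306.35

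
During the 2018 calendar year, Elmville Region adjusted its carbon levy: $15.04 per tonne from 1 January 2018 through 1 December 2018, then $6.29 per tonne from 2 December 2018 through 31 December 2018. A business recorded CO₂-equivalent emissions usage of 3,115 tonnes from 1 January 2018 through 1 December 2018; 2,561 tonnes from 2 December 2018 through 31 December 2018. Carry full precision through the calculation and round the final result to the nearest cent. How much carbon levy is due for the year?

1 January – 1 December 2018: 3,115 tonnes at $15.04/tonne → $46,849.60
2 December – 31 December 2018: 2,561 tonnes at $6.29/tonne → $16,108.69

$62,958.29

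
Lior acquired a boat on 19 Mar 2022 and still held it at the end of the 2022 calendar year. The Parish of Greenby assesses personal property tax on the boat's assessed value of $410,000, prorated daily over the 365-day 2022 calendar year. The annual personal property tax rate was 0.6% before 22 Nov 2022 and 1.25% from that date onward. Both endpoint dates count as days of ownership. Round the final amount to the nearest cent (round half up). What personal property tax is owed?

$2,233.10

19 Mar – 21 Nov 2022: 248 days at 0.6% → $410,000 × 0.6% × 248/365 = $1,671.4521
22 Nov – 31 Dec 2022: 40 days at 1.25% → $410,000 × 1.25% × 40/365 = $561.6438
Total = $2,233.0959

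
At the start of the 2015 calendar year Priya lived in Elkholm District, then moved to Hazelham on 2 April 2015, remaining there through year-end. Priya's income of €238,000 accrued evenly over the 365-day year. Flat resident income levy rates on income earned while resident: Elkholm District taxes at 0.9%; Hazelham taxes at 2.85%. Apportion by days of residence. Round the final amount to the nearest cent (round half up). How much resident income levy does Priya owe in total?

€5,625.93

Elkholm District, 1 January – 1 April 2015: 91 days → €238,000 × 0.9% × 91/365 = €534.0329
Hazelham, 2 April – 31 December 2015: 274 days → €238,000 × 2.85% × 274/365 = €5,091.8959
Total = €5,625.9288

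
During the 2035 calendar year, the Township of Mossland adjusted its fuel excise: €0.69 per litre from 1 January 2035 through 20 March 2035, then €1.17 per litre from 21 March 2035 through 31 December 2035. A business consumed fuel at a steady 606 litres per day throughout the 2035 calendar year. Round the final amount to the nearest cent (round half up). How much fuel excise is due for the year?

1 January – 20 March 2035: 79 days × 606 litres/day = 47,874 litres at €0.69/litre → €33,033.06
21 March – 31 December 2035: 286 days × 606 litres/day = 173,316 litres at €1.17/litre → €202,779.72

€235,812.78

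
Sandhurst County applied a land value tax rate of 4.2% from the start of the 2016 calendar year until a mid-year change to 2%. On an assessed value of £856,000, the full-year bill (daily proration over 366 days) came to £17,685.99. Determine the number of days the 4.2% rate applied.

Let d = days at the first rate; then 366 − d days at the second rate.
£856,000 × [4.2%·d + 2%·(366−d)] / 366 = £17,685.99
Solving gives d = 11, so the new rate took effect on 12 January 2016.

11 days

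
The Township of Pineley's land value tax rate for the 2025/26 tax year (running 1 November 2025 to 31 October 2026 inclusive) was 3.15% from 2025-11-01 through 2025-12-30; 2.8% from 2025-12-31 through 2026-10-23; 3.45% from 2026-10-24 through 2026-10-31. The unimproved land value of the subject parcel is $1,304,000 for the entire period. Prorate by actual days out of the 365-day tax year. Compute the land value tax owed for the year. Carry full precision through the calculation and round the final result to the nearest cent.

2025-11-01 to 2025-12-30: 60 days at 3.15% → $1,304,000 × 3.15% × 60/365 = $6,752.2192
2025-12-31 to 2026-10-23: 297 days at 2.8% → $1,304,000 × 2.8% × 297/365 = $29,709.7644
2026-10-24 to 2026-10-31: 8 days at 3.45% → $1,304,000 × 3.45% × 8/365 = $986.0384
Total = $37,448.0219

$37,448.02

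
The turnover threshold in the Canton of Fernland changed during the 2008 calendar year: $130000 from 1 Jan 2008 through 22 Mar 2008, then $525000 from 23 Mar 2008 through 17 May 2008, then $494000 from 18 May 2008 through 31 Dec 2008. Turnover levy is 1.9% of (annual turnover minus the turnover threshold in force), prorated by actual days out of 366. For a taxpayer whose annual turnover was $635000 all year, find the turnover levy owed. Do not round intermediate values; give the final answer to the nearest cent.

$4138.37

1 Jan – 22 Mar 2008: 82 days, exemption $130000 → ($635000 − $130000) × 1.9% × 82/366 = $2149.6995
23 Mar – 17 May 2008: 56 days, exemption $525000 → ($635000 − $525000) × 1.9% × 56/366 = $319.7814
18 May – 31 Dec 2008: 228 days, exemption $494000 → ($635000 − $494000) × 1.9% × 228/366 = $1668.8852
Total = $4138.3661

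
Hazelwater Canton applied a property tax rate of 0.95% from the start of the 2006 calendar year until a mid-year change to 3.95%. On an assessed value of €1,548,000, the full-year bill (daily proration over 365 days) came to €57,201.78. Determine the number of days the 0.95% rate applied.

31 days

Let d = days at the first rate; then 365 − d days at the second rate.
€1,548,000 × [0.95%·d + 3.95%·(365−d)] / 365 = €57,201.78
Solving gives d = 31, so the new rate took effect on 1 February 2006.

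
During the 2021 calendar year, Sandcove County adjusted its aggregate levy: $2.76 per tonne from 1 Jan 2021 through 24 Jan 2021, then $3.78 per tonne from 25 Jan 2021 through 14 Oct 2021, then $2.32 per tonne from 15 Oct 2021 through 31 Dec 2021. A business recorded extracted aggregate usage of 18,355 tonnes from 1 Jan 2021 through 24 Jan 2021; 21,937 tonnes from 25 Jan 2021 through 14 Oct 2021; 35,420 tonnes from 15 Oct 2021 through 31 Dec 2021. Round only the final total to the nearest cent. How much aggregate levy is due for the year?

1 Jan – 24 Jan 2021: 18,355 tonnes at $2.76/tonne → $50,659.80
25 Jan – 14 Oct 2021: 21,937 tonnes at $3.78/tonne → $82,921.86
15 Oct – 31 Dec 2021: 35,420 tonnes at $2.32/tonne → $82,174.40

$215,756.06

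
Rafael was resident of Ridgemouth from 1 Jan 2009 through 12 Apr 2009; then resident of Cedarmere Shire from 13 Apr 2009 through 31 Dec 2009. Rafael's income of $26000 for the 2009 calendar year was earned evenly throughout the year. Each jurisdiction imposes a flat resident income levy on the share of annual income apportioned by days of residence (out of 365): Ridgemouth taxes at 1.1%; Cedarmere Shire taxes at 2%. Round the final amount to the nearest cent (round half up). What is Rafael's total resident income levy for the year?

Ridgemouth, 1 Jan – 12 Apr 2009: 102 days → $26000 × 1.1% × 102/365 = $79.9233
Cedarmere Shire, 13 Apr – 31 Dec 2009: 263 days → $26000 × 2% × 263/365 = $374.6849
Total = $454.6082

$454.61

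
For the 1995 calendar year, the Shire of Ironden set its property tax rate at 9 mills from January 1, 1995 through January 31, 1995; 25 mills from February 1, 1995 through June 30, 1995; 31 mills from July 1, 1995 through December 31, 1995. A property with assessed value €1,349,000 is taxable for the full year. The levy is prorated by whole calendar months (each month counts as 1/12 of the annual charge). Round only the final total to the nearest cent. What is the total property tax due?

January 1 – January 31, 1995: 1 month at 9 mills → €1,349,000 × 0.9% × 1/12 = €1,011.7500
February 1 – June 30, 1995: 5 months at 25 mills → €1,349,000 × 2.5% × 5/12 = €14,052.0833
July 1 – December 31, 1995: 6 months at 31 mills → €1,349,000 × 3.1% × 6/12 = €20,909.5000
Total = €35,973.3333

€35,973.33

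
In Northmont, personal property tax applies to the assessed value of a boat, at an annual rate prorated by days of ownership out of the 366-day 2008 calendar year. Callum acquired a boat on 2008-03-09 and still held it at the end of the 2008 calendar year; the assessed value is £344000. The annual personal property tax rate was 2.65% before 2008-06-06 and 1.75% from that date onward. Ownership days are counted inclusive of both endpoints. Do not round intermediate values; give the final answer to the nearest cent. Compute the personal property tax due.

£5654.38

2008-03-09 to 2008-06-05: 89 days at 2.65% → £344000 × 2.65% × 89/366 = £2216.7322
2008-06-06 to 2008-12-31: 209 days at 1.75% → £344000 × 1.75% × 209/366 = £3437.6503
Total = £5654.3825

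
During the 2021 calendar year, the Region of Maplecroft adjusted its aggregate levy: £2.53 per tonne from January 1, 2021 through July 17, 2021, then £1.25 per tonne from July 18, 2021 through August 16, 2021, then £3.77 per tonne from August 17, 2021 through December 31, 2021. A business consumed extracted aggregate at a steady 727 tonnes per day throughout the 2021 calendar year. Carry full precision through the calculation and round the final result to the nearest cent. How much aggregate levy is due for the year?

£766934.11

January 1 – July 17, 2021: 198 days × 727 tonnes/day = 143,946 tonnes at £2.53/tonne → £364183.38
July 18 – August 16, 2021: 30 days × 727 tonnes/day = 21,810 tonnes at £1.25/tonne → £27262.50
August 17 – December 31, 2021: 137 days × 727 tonnes/day = 99,599 tonnes at £3.77/tonne → £375488.23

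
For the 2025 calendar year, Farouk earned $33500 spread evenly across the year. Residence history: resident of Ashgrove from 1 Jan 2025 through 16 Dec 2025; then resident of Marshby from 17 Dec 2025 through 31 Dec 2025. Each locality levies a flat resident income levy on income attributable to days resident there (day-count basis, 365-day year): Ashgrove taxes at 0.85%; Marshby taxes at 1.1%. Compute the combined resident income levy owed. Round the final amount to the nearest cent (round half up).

$288.19

Ashgrove, 1 Jan – 16 Dec 2025: 350 days → $33500 × 0.85% × 350/365 = $273.0479
Marshby, 17 Dec – 31 Dec 2025: 15 days → $33500 × 1.1% × 15/365 = $15.1438
Total = $288.1918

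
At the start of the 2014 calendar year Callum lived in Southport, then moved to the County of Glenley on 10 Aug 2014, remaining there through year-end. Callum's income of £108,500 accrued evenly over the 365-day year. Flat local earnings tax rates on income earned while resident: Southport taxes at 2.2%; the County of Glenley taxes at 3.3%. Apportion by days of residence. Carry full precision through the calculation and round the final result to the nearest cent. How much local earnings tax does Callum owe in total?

Southport, 1 Jan – 9 Aug 2014: 221 days → £108,500 × 2.2% × 221/365 = £1,445.2795
The County of Glenley, 10 Aug – 31 Dec 2014: 144 days → £108,500 × 3.3% × 144/365 = £1,412.5808
Total = £2,857.8603

£2,857.86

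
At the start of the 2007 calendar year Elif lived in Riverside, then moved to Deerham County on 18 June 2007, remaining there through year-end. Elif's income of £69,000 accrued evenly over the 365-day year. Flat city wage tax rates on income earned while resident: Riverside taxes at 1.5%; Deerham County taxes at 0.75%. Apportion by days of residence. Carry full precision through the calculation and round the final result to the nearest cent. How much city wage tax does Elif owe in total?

Riverside, 1 January – 17 June 2007: 168 days → £69,000 × 1.5% × 168/365 = £476.3836
Deerham County, 18 June – 31 December 2007: 197 days → £69,000 × 0.75% × 197/365 = £279.3082
Total = £755.6918

£755.69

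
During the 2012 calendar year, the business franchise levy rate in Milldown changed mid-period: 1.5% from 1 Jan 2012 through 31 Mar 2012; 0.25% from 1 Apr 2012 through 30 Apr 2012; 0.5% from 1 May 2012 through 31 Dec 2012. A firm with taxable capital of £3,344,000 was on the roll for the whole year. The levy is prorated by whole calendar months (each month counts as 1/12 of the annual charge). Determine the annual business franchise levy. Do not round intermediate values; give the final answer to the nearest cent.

£24,383.33

1 Jan – 31 Mar 2012: 3 months at 1.5% → £3,344,000 × 1.5% × 3/12 = £12,540.0000
1 Apr – 30 Apr 2012: 1 month at 0.25% → £3,344,000 × 0.25% × 1/12 = £696.6667
1 May – 31 Dec 2012: 8 months at 0.5% → £3,344,000 × 0.5% × 8/12 = £11,146.6667
Total = £24,383.3333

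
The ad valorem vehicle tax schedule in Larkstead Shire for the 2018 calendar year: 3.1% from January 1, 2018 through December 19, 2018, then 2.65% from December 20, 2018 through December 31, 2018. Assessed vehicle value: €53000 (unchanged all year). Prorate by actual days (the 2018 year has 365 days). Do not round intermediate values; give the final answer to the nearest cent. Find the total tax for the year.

€1635.16

January 1 – December 19, 2018: 353 days at 3.1% → €53000 × 3.1% × 353/365 = €1588.9836
December 20 – December 31, 2018: 12 days at 2.65% → €53000 × 2.65% × 12/365 = €46.1753
Total = €1635.1589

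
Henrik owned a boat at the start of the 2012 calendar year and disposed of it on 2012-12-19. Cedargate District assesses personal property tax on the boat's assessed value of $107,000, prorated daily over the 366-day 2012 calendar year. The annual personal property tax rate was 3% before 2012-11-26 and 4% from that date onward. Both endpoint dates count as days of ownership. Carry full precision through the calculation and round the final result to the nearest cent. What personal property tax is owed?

2012-01-01 to 2012-11-25: 330 days at 3% → $107,000 × 3% × 330/366 = $2,894.2623
2012-11-26 to 2012-12-19: 24 days at 4% → $107,000 × 4% × 24/366 = $280.6557
Total = $3,174.9180

$3,174.92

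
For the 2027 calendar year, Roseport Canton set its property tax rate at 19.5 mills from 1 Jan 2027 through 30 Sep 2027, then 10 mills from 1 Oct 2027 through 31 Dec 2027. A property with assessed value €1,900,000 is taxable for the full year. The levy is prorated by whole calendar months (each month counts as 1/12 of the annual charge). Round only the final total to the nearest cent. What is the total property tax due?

€32,537.50

1 Jan – 30 Sep 2027: 9 months at 19.5 mills → €1,900,000 × 1.95% × 9/12 = €27,787.5000
1 Oct – 31 Dec 2027: 3 months at 10 mills → €1,900,000 × 1% × 3/12 = €4,750.0000
Total = €32,537.5000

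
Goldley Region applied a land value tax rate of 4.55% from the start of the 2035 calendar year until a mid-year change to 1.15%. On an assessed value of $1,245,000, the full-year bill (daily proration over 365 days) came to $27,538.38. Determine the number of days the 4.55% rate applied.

Let d = days at the first rate; then 365 − d days at the second rate.
$1,245,000 × [4.55%·d + 1.15%·(365−d)] / 365 = $27,538.38
Solving gives d = 114, so the new rate took effect on April 25, 2035.

114 days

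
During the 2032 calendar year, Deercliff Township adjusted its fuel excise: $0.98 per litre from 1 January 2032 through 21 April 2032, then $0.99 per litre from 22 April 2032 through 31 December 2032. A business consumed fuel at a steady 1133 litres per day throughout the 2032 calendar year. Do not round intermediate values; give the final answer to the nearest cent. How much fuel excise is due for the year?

$409262.26

1 January – 21 April 2032: 112 days × 1133 litres/day = 126,896 litres at $0.98/litre → $124358.08
22 April – 31 December 2032: 254 days × 1133 litres/day = 287,782 litres at $0.99/litre → $284904.18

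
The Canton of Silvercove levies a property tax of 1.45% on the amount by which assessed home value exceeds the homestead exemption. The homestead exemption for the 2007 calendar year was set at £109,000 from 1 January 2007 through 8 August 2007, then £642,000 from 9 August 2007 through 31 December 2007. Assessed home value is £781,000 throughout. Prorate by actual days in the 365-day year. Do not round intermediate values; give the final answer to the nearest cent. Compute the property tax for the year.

£6,673.77

1 January – 8 August 2007: 220 days, exemption £109,000 → (£781,000 − £109,000) × 1.45% × 220/365 = £5,873.0959
9 August – 31 December 2007: 145 days, exemption £642,000 → (£781,000 − £642,000) × 1.45% × 145/365 = £800.6781
Total = £6,673.7740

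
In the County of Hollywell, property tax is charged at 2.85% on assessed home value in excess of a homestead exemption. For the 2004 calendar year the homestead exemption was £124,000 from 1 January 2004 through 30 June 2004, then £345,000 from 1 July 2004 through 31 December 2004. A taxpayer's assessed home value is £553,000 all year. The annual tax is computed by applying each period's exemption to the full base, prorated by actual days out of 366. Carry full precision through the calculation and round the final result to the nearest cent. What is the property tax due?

1 January – 30 June 2004: 182 days, exemption £124,000 → (£553,000 − £124,000) × 2.85% × 182/366 = £6,079.8443
1 July – 31 December 2004: 184 days, exemption £345,000 → (£553,000 − £345,000) × 2.85% × 184/366 = £2,980.1967
Total = £9,060.0410

£9,060.04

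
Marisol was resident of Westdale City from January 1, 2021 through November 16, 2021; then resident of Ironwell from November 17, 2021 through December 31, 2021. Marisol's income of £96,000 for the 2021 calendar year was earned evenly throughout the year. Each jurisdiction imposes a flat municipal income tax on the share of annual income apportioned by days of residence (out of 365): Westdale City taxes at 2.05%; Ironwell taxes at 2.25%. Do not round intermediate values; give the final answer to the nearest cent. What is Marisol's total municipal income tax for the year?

£1,991.67

Westdale City, January 1 – November 16, 2021: 320 days → £96,000 × 2.05% × 320/365 = £1,725.3699
Ironwell, November 17 – December 31, 2021: 45 days → £96,000 × 2.25% × 45/365 = £266.3014
Total = £1,991.6712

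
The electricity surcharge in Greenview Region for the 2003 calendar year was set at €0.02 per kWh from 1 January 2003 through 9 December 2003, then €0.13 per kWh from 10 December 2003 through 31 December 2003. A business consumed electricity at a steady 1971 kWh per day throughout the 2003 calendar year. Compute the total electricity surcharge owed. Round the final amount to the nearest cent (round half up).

1 January – 9 December 2003: 343 days × 1971 kWh/day = 676,053 kWh at €0.02/kWh → €13521.06
10 December – 31 December 2003: 22 days × 1971 kWh/day = 43,362 kWh at €0.13/kWh → €5637.06

€19158.12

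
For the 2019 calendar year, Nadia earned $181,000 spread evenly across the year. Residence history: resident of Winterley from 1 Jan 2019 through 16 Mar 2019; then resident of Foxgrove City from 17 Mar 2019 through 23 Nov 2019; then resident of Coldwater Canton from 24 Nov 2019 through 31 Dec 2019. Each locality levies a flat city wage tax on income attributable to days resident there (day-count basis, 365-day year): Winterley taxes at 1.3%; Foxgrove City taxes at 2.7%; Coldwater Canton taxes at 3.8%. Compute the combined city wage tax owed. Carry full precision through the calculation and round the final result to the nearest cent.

$4,573.60

Winterley, 1 Jan – 16 Mar 2019: 75 days → $181,000 × 1.3% × 75/365 = $483.4932
Foxgrove City, 17 Mar – 23 Nov 2019: 252 days → $181,000 × 2.7% × 252/365 = $3,374.0384
Coldwater Canton, 24 Nov – 31 Dec 2019: 38 days → $181,000 × 3.8% × 38/365 = $716.0658
Total = $4,573.5973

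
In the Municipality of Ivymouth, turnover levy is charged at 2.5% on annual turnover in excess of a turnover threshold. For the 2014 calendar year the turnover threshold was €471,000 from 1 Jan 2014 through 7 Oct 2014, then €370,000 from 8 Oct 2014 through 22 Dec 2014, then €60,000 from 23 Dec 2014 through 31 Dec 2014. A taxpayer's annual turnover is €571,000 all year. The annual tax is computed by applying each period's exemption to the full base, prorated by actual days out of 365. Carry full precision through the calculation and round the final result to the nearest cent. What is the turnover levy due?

1 Jan – 7 Oct 2014: 280 days, exemption €471,000 → (€571,000 − €471,000) × 2.5% × 280/365 = €1,917.8082
8 Oct – 22 Dec 2014: 76 days, exemption €370,000 → (€571,000 − €370,000) × 2.5% × 76/365 = €1,046.3014
23 Dec – 31 Dec 2014: 9 days, exemption €60,000 → (€571,000 − €60,000) × 2.5% × 9/365 = €315.0000
Total = €3,279.1096

€3,279.11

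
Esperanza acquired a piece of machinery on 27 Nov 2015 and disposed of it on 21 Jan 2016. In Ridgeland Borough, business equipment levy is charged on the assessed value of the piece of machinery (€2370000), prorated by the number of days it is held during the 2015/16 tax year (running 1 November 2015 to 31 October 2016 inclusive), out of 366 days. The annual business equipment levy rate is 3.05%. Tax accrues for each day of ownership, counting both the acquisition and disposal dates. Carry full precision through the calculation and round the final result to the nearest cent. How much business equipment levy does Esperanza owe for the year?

€11060.00

Days held (27 Nov 2015 – 21 Jan 2016): 56 out of 366
Tax = €2370000 × 3.05% × 56/366 = €11060.0000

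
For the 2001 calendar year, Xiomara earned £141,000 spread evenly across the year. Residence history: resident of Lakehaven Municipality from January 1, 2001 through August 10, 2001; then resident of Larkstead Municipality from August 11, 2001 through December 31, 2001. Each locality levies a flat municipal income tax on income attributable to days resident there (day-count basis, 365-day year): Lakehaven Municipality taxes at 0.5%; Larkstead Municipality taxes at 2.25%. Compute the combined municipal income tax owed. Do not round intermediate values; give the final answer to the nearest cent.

Lakehaven Municipality, January 1 – August 10, 2001: 222 days → £141,000 × 0.5% × 222/365 = £428.7945
Larkstead Municipality, August 11 – December 31, 2001: 143 days → £141,000 × 2.25% × 143/365 = £1,242.9247
Total = £1,671.7192

£1,671.72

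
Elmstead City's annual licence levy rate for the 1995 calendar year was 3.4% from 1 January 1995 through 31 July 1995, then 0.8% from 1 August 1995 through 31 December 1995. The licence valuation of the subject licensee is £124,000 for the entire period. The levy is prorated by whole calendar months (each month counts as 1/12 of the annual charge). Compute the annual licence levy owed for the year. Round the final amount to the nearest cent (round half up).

£2,872.67

1 January – 31 July 1995: 7 months at 3.4% → £124,000 × 3.4% × 7/12 = £2,459.3333
1 August – 31 December 1995: 5 months at 0.8% → £124,000 × 0.8% × 5/12 = £413.3333
Total = £2,872.6667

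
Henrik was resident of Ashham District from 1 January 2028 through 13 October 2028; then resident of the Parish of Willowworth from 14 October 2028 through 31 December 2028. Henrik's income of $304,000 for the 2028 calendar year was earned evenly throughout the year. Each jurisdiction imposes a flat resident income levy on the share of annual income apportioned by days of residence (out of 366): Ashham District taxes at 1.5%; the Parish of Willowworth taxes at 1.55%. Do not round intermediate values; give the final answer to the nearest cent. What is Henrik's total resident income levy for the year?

Ashham District, 1 January – 13 October 2028: 287 days → $304,000 × 1.5% × 287/366 = $3,575.7377
The Parish of Willowworth, 14 October – 31 December 2028: 79 days → $304,000 × 1.55% × 79/366 = $1,017.0710
Total = $4,592.8087

$4,592.81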